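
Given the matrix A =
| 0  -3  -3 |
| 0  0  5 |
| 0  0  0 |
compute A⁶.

A is strictly triangular, hence nilpotent: A³ = 0, so A⁶ = 0.

[[0, 0, 0], [0, 0, 0], [0, 0, 0]]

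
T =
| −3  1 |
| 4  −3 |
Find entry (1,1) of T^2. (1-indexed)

13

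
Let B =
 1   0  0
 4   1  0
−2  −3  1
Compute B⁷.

B = I + N where N = [[0, 0, 0], [4, 0, 0], [−2, −3, 0]] is strictly lower-triangular, so N³ = 0.
(I + N)⁷ = I + 7·N + 21·N² = [[1, 0, 0], [28, 1, 0], [−266, −21, 1]].

[[1, 0, 0], [28, 1, 0], [−266, −21, 1]]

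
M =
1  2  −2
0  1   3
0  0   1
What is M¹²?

M = I + N where N = [[0, 2, −2], [0, 0, 3], [0, 0, 0]] is strictly upper-triangular, so N³ = 0.
(I + N)¹² = I + 12·N + 66·N² = [[1, 24, 372], [0, 1, 36], [0, 0, 1]].

[[1, 24, 372], [0, 1, 36], [0, 0, 1]]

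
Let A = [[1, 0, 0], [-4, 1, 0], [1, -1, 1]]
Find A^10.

[[1, 0, 0], [-40, 1, 0], [190, -10, 1]]

A = I + N where N = [[0, 0, 0], [-4, 0, 0], [1, -1, 0]] is strictly lower-triangular, so N^3 = 0.
(I + N)^10 = I + 10·N + 45·N^2 = [[1, 0, 0], [-40, 1, 0], [190, -10, 1]].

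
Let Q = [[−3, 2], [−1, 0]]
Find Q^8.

[[511, −510], [255, −254]]

tr Q = −3 and det Q = 2, so the characteristic polynomial is λ² − (−3)λ + (2) with roots −2 and −1.
Eigenvectors give P = [[2, 1], [1, 1]] with P⁻¹ = [[1, −1], [−1, 2]], and Q = P·diag(−2, −1)·P⁻¹.
Then Q^8 = P·diag(256, 1)·P⁻¹ = [[512, 1], [256, 1]] · [[1, −1], [−1, 2]] = [[511, −510], [255, −254]].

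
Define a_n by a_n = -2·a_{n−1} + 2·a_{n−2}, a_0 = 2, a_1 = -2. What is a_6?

With companion matrix T = [[-2, 2], [1, 0]], [a_n, a_{n−1}]ᵀ = T·[a_{n−1}, a_{n−2}]ᵀ, so [a_6, a_5]ᵀ = T^5·[a_1, a_0]ᵀ.
T^5 = [[-120, 88], [44, -32]], giving [a_6, a_5]ᵀ = [[416], [-152]].

416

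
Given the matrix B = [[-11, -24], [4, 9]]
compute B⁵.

tr B = -2 and det B = -3, so the characteristic polynomial is λ² − (-2)λ + (-3) with roots -3 and 1.
Eigenvectors give P = [[3, -2], [-1, 1]] with P⁻¹ = [[1, 2], [1, 3]], and B = P·diag(-3, 1)·P⁻¹.
Then B⁵ = P·diag(-243, 1)·P⁻¹ = [[-729, -2], [243, 1]] · [[1, 2], [1, 3]] = [[-731, -1464], [244, 489]].

[[-731, -1464], [244, 489]]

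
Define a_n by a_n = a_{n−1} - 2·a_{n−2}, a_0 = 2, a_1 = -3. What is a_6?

-11

With companion matrix T = [[1, -2], [1, 0]], [a_n, a_{n−1}]ᵀ = T·[a_{n−1}, a_{n−2}]ᵀ, so [a_6, a_5]ᵀ = T⁵·[a_1, a_0]ᵀ.
T⁵ = [[5, 2], [-1, 6]], giving [a_6, a_5]ᵀ = [[-11], [15]].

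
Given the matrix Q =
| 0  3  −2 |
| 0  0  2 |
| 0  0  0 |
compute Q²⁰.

Q is strictly triangular, hence nilpotent: Q³ = 0, so Q²⁰ = 0.

[[0, 0, 0], [0, 0, 0], [0, 0, 0]]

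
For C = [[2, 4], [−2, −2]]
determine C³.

[[−8, −16], [8, 8]]

C² = [[−4, 0], [0, −4]]
C³ = [[−8, −16], [8, 8]]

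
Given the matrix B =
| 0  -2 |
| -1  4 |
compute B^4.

B^2 = [[2, -8], [-4, 18]]
B^3 = [[8, -36], [-18, 80]]
B^4 = [[36, -160], [-80, 356]]

[[36, -160], [-80, 356]]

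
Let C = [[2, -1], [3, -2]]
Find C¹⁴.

[[1, 0], [0, 1]]

C² = I (check: tr C = 0 and det C = -1), so C¹⁴ = I since 14 is even.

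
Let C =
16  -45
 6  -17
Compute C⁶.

[[-314, 945], [-126, 379]]

tr C = -1 and det C = -2, so the characteristic polynomial is λ² − (-1)λ + (-2) with roots -2 and 1.
Eigenvectors give P = [[5, -3], [2, -1]] with P⁻¹ = [[-1, 3], [-2, 5]], and C = P·diag(-2, 1)·P⁻¹.
Then C⁶ = P·diag(64, 1)·P⁻¹ = [[320, -3], [128, -1]] · [[-1, 3], [-2, 5]] = [[-314, 945], [-126, 379]].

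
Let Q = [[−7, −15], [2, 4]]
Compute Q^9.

tr Q = −3 and det Q = 2, so the characteristic polynomial is λ² − (−3)λ + (2) with roots −1 and −2.
Eigenvectors give P = [[−5, −3], [2, 1]] with P⁻¹ = [[1, 3], [−2, −5]], and Q = P·diag(−1, −2)·P⁻¹.
Then Q^9 = P·diag(−1, −512)·P⁻¹ = [[5, 1536], [−2, −512]] · [[1, 3], [−2, −5]] = [[−3067, −7665], [1022, 2554]].

[[−3067, −7665], [1022, 2554]]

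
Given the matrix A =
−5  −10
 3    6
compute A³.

A² = A (a projection; rank 1, trace 1), so A³ = A.

[[−5, −10], [3, 6]]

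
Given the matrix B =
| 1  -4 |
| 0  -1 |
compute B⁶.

B² = I (check: tr B = 0 and det B = -1), so B⁶ = I since 6 is even.

[[1, 0], [0, 1]]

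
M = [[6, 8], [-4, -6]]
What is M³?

[[24, 32], [-16, -24]]

tr M = 0 and det M = -4, so the characteristic polynomial is λ² − (0)λ + (-4) with roots -2 and 2.
Eigenvectors give P = [[1, -2], [-1, 1]] with P⁻¹ = [[-1, -2], [-1, -1]], and M = P·diag(-2, 2)·P⁻¹.
Then M³ = P·diag(-8, 8)·P⁻¹ = [[-8, -16], [8, 8]] · [[-1, -2], [-1, -1]] = [[24, 32], [-16, -24]].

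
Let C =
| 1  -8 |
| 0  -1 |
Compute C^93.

C² = I (check: tr C = 0 and det C = -1), so C^93 = C since 93 is odd.

[[1, -8], [0, -1]]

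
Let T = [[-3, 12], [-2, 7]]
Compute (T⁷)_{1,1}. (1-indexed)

tr T = 4 and det T = 3, so the characteristic polynomial is λ² − (4)λ + (3) with roots 1 and 3.
Eigenvectors give P = [[3, -2], [1, -1]] with P⁻¹ = [[1, -2], [1, -3]], and T = P·diag(1, 3)·P⁻¹.
Then T⁷ = P·diag(1, 2187)·P⁻¹ = [[3, -4374], [1, -2187]] · [[1, -2], [1, -3]] = [[-4371, 13116], [-2186, 6559]].

-4371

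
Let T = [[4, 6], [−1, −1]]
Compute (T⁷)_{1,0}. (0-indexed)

−127

tr T = 3 and det T = 2, so the characteristic polynomial is λ² − (3)λ + (2) with roots 2 and 1.
Eigenvectors give P = [[−3, −2], [1, 1]] with P⁻¹ = [[−1, −2], [1, 3]], and T = P·diag(2, 1)·P⁻¹.
Then T⁷ = P·diag(128, 1)·P⁻¹ = [[−384, −2], [128, 1]] · [[−1, −2], [1, 3]] = [[382, 762], [−127, −253]].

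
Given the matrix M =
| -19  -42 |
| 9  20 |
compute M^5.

tr M = 1 and det M = -2, so the characteristic polynomial is λ² − (1)λ + (-2) with roots -1 and 2.
Eigenvectors give P = [[7, 2], [-3, -1]] with P⁻¹ = [[1, 2], [-3, -7]], and M = P·diag(-1, 2)·P⁻¹.
Then M^5 = P·diag(-1, 32)·P⁻¹ = [[-7, 64], [3, -32]] · [[1, 2], [-3, -7]] = [[-199, -462], [99, 230]].

[[-199, -462], [99, 230]]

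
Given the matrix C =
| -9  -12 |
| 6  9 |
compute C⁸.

tr C = 0 and det C = -9, so the characteristic polynomial is λ² − (0)λ + (-9) with roots 3 and -3.
Eigenvectors give P = [[1, 2], [-1, -1]] with P⁻¹ = [[-1, -2], [1, 1]], and C = P·diag(3, -3)·P⁻¹.
Then C⁸ = P·diag(6561, 6561)·P⁻¹ = [[6561, 13122], [-6561, -6561]] · [[-1, -2], [1, 1]] = [[6561, 0], [0, 6561]].

[[6561, 0], [0, 6561]]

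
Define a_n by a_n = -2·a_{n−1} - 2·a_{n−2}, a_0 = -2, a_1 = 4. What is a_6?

16

With companion matrix Q = [[-2, -2], [1, 0]], [a_n, a_{n−1}]ᵀ = Q·[a_{n−1}, a_{n−2}]ᵀ, so [a_6, a_5]ᵀ = Q^5·[a_1, a_0]ᵀ.
Q^5 = [[8, 8], [-4, 0]], giving [a_6, a_5]ᵀ = [[16], [-16]].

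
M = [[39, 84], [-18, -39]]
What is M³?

[[351, 756], [-162, -351]]

tr M = 0 and det M = -9, so the characteristic polynomial is λ² − (0)λ + (-9) with roots 3 and -3.
Eigenvectors give P = [[7, 2], [-3, -1]] with P⁻¹ = [[1, 2], [-3, -7]], and M = P·diag(3, -3)·P⁻¹.
Then M³ = P·diag(27, -27)·P⁻¹ = [[189, -54], [-81, 27]] · [[1, 2], [-3, -7]] = [[351, 756], [-162, -351]].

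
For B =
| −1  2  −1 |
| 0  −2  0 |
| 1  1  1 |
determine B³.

B² = [[0, −7, 0], [0, 4, 0], [0, 1, 0]]
B³ = [[0, 14, 0], [0, −8, 0], [0, −2, 0]]

[[0, 14, 0], [0, −8, 0], [0, −2, 0]]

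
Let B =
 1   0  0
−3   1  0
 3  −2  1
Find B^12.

[[1, 0, 0], [−36, 1, 0], [432, −24, 1]]

B = I + N where N = [[0, 0, 0], [−3, 0, 0], [3, −2, 0]] is strictly lower-triangular, so N^3 = 0.
(I + N)^12 = I + 12·N + 66·N^2 = [[1, 0, 0], [−36, 1, 0], [432, −24, 1]].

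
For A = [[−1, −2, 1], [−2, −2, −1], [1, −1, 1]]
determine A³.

[[−14, −24, 3], [−24, −27, −5], [3, −5, 6]]

A² = [[6, 5, 2], [5, 9, −1], [2, −1, 3]]
A³ = [[−14, −24, 3], [−24, −27, −5], [3, −5, 6]]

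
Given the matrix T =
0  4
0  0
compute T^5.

T is strictly triangular, hence nilpotent: T^2 = 0, so T^5 = 0.

[[0, 0], [0, 0]]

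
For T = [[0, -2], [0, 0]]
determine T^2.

[[0, 0], [0, 0]]

T is strictly triangular, hence nilpotent: T^2 = 0, so T^2 = 0.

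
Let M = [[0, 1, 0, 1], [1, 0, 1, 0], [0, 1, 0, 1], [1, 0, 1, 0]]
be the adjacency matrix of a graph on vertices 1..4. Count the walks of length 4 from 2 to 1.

0

The number of length-4 walks from vertex 2 to vertex 1 is entry (2,1) of M⁴, where M is the adjacency matrix.
M² = [[2, 0, 2, 0], [0, 2, 0, 2], [2, 0, 2, 0], [0, 2, 0, 2]]
M³ = [[0, 4, 0, 4], [4, 0, 4, 0], [0, 4, 0, 4], [4, 0, 4, 0]]
M⁴ = [[8, 0, 8, 0], [0, 8, 0, 8], [8, 0, 8, 0], [0, 8, 0, 8]]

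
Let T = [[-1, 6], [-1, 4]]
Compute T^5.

tr T = 3 and det T = 2, so the characteristic polynomial is λ² − (3)λ + (2) with roots 2 and 1.
Eigenvectors give P = [[2, 3], [1, 1]] with P⁻¹ = [[-1, 3], [1, -2]], and T = P·diag(2, 1)·P⁻¹.
Then T^5 = P·diag(32, 1)·P⁻¹ = [[64, 3], [32, 1]] · [[-1, 3], [1, -2]] = [[-61, 186], [-31, 94]].

[[-61, 186], [-31, 94]]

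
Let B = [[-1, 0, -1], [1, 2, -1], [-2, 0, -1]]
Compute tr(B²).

10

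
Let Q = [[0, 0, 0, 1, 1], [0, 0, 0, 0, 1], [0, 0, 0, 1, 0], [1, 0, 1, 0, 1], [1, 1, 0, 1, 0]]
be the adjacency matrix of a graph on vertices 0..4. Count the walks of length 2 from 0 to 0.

2

The number of length-2 walks from vertex 0 to vertex 0 is entry (0,0) of Q², where Q is the adjacency matrix.
Q² = [[2, 1, 1, 1, 1], [1, 1, 0, 1, 0], [1, 0, 1, 0, 1], [1, 1, 0, 3, 1], [1, 0, 1, 1, 3]]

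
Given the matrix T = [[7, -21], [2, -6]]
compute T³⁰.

[[7, -21], [2, -6]]

T² = T (a projection; rank 1, trace 1), so T³⁰ = T.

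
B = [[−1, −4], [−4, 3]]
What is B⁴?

B² = [[17, −8], [−8, 25]]
B³ = [[15, −92], [−92, 107]]
B⁴ = [[353, −336], [−336, 689]]

[[353, −336], [−336, 689]]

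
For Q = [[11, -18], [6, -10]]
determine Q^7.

[[515, -774], [258, -388]]

tr Q = 1 and det Q = -2, so the characteristic polynomial is λ² − (1)λ + (-2) with roots 2 and -1.
Eigenvectors give P = [[2, 3], [1, 2]] with P⁻¹ = [[2, -3], [-1, 2]], and Q = P·diag(2, -1)·P⁻¹.
Then Q^7 = P·diag(128, -1)·P⁻¹ = [[256, -3], [128, -2]] · [[2, -3], [-1, 2]] = [[515, -774], [258, -388]].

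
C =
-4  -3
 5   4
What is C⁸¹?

C² = I (check: tr C = 0 and det C = -1), so C⁸¹ = C since 81 is odd.

[[-4, -3], [5, 4]]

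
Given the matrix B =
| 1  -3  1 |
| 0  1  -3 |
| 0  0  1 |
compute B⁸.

[[1, -24, 260], [0, 1, -24], [0, 0, 1]]

B = I + N where N = [[0, -3, 1], [0, 0, -3], [0, 0, 0]] is strictly upper-triangular, so N³ = 0.
(I + N)⁸ = I + 8·N + 28·N² = [[1, -24, 260], [0, 1, -24], [0, 0, 1]].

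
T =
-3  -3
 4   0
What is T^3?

T^2 = [[-3, 9], [-12, -12]]
T^3 = [[45, 9], [-12, 36]]

[[45, 9], [-12, 36]]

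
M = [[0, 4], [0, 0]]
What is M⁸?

M is strictly triangular, hence nilpotent: M² = 0, so M⁸ = 0.

[[0, 0], [0, 0]]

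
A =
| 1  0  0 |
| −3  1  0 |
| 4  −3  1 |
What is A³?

[[1, 0, 0], [−9, 1, 0], [39, −9, 1]]

A = I + N where N = [[0, 0, 0], [−3, 0, 0], [4, −3, 0]] is strictly lower-triangular, so N³ = 0.
(I + N)³ = I + 3·N + 3·N² = [[1, 0, 0], [−9, 1, 0], [39, −9, 1]].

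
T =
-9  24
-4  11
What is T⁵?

tr T = 2 and det T = -3, so the characteristic polynomial is λ² − (2)λ + (-3) with roots -1 and 3.
Eigenvectors give P = [[-3, -2], [-1, -1]] with P⁻¹ = [[-1, 2], [1, -3]], and T = P·diag(-1, 3)·P⁻¹.
Then T⁵ = P·diag(-1, 243)·P⁻¹ = [[3, -486], [1, -243]] · [[-1, 2], [1, -3]] = [[-489, 1464], [-244, 731]].

[[-489, 1464], [-244, 731]]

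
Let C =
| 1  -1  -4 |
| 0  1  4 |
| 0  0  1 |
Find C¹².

C = I + N where N = [[0, -1, -4], [0, 0, 4], [0, 0, 0]] is strictly upper-triangular, so N³ = 0.
(I + N)¹² = I + 12·N + 66·N² = [[1, -12, -312], [0, 1, 48], [0, 0, 1]].

[[1, -12, -312], [0, 1, 48], [0, 0, 1]]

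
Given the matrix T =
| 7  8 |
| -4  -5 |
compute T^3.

[[55, 56], [-28, -29]]

tr T = 2 and det T = -3, so the characteristic polynomial is λ² − (2)λ + (-3) with roots -1 and 3.
Eigenvectors give P = [[-1, -2], [1, 1]] with P⁻¹ = [[1, 2], [-1, -1]], and T = P·diag(-1, 3)·P⁻¹.
Then T^3 = P·diag(-1, 27)·P⁻¹ = [[1, -54], [-1, 27]] · [[1, 2], [-1, -1]] = [[55, 56], [-28, -29]].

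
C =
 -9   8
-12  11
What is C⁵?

tr C = 2 and det C = -3, so the characteristic polynomial is λ² − (2)λ + (-3) with roots 3 and -1.
Eigenvectors give P = [[-2, 1], [-3, 1]] with P⁻¹ = [[1, -1], [3, -2]], and C = P·diag(3, -1)·P⁻¹.
Then C⁵ = P·diag(243, -1)·P⁻¹ = [[-486, -1], [-729, -1]] · [[1, -1], [3, -2]] = [[-489, 488], [-732, 731]].

[[-489, 488], [-732, 731]]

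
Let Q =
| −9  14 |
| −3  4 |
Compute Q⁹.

tr Q = −5 and det Q = 6, so the characteristic polynomial is λ² − (−5)λ + (6) with roots −3 and −2.
Eigenvectors give P = [[7, 2], [3, 1]] with P⁻¹ = [[1, −2], [−3, 7]], and Q = P·diag(−3, −2)·P⁻¹.
Then Q⁹ = P·diag(−19683, −512)·P⁻¹ = [[−137781, −1024], [−59049, −512]] · [[1, −2], [−3, 7]] = [[−134709, 268394], [−57513, 114514]].

[[−134709, 268394], [−57513, 114514]]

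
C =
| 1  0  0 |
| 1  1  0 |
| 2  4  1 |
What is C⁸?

C = I + N where N = [[0, 0, 0], [1, 0, 0], [2, 4, 0]] is strictly lower-triangular, so N³ = 0.
(I + N)⁸ = I + 8·N + 28·N² = [[1, 0, 0], [8, 1, 0], [128, 32, 1]].

[[1, 0, 0], [8, 1, 0], [128, 32, 1]]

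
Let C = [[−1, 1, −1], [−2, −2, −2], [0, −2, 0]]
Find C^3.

[[3, 3, 3], [−18, −18, −18], [−12, −12, −12]]

C^2 = [[−1, −1, −1], [6, 6, 6], [4, 4, 4]]
C^3 = [[3, 3, 3], [−18, −18, −18], [−12, −12, −12]]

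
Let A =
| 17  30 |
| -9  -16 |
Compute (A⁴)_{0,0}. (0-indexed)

91

tr A = 1 and det A = -2, so the characteristic polynomial is λ² − (1)λ + (-2) with roots -1 and 2.
Eigenvectors give P = [[-5, 2], [3, -1]] with P⁻¹ = [[1, 2], [3, 5]], and A = P·diag(-1, 2)·P⁻¹.
Then A⁴ = P·diag(1, 16)·P⁻¹ = [[-5, 32], [3, -16]] · [[1, 2], [3, 5]] = [[91, 150], [-45, -74]].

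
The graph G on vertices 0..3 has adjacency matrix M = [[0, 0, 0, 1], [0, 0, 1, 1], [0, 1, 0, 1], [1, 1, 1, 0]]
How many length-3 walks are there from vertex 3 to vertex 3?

The number of length-3 walks from vertex 3 to vertex 3 is entry (3,3) of M³, where M is the adjacency matrix.
M² = [[1, 1, 1, 0], [1, 2, 1, 1], [1, 1, 2, 1], [0, 1, 1, 3]]
M³ = [[0, 1, 1, 3], [1, 2, 3, 4], [1, 3, 2, 4], [3, 4, 4, 2]]

2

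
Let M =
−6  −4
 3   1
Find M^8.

[[25476, 25220], [−18915, −18659]]

tr M = −5 and det M = 6, so the characteristic polynomial is λ² − (−5)λ + (6) with roots −2 and −3.
Eigenvectors give P = [[1, −4], [−1, 3]] with P⁻¹ = [[−3, −4], [−1, −1]], and M = P·diag(−2, −3)·P⁻¹.
Then M^8 = P·diag(256, 6561)·P⁻¹ = [[256, −26244], [−256, 19683]] · [[−3, −4], [−1, −1]] = [[25476, 25220], [−18915, −18659]].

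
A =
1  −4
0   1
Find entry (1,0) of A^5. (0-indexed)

0

A = I + N where N = [[0, −4], [0, 0]] is strictly upper-triangular, so N^2 = 0.
(I + N)^5 = I + 5·N = [[1, −20], [0, 1]].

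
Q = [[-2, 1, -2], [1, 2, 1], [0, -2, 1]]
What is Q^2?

[[5, 4, 3], [0, 3, 1], [-2, -6, -1]]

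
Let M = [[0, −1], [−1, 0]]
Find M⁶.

[[1, 0], [0, 1]]

M² = I (check: tr M = 0 and det M = −1), so M⁶ = I since 6 is even.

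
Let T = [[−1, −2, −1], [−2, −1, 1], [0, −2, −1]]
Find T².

[[5, 6, 0], [4, 3, 0], [4, 4, −1]]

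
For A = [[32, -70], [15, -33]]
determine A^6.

tr A = -1 and det A = -6, so the characteristic polynomial is λ² − (-1)λ + (-6) with roots -3 and 2.
Eigenvectors give P = [[2, 7], [1, 3]] with P⁻¹ = [[-3, 7], [1, -2]], and A = P·diag(-3, 2)·P⁻¹.
Then A^6 = P·diag(729, 64)·P⁻¹ = [[1458, 448], [729, 192]] · [[-3, 7], [1, -2]] = [[-3926, 9310], [-1995, 4719]].

[[-3926, 9310], [-1995, 4719]]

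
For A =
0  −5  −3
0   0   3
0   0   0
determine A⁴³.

[[0, 0, 0], [0, 0, 0], [0, 0, 0]]

A is strictly triangular, hence nilpotent: A³ = 0, so A⁴³ = 0.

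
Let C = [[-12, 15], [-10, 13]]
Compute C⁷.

tr C = 1 and det C = -6, so the characteristic polynomial is λ² − (1)λ + (-6) with roots 3 and -2.
Eigenvectors give P = [[-1, -3], [-1, -2]] with P⁻¹ = [[2, -3], [-1, 1]], and C = P·diag(3, -2)·P⁻¹.
Then C⁷ = P·diag(2187, -128)·P⁻¹ = [[-2187, 384], [-2187, 256]] · [[2, -3], [-1, 1]] = [[-4758, 6945], [-4630, 6817]].

[[-4758, 6945], [-4630, 6817]]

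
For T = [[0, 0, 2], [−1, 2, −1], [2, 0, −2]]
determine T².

[[4, 0, −4], [−4, 4, −2], [−4, 0, 8]]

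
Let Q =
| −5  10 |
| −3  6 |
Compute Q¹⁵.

[[−5, 10], [−3, 6]]

Q² = Q (a projection; rank 1, trace 1), so Q¹⁵ = Q.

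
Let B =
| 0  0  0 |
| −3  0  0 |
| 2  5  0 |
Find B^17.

[[0, 0, 0], [0, 0, 0], [0, 0, 0]]

B is strictly triangular, hence nilpotent: B^3 = 0, so B^17 = 0.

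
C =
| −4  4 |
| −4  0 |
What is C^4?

C^2 = [[0, −16], [16, −16]]
C^3 = [[64, 0], [0, 64]]
C^4 = [[−256, 256], [−256, 0]]

[[−256, 256], [−256, 0]]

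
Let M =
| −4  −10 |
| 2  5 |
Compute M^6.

[[−4, −10], [2, 5]]

M² = M (a projection; rank 1, trace 1), so M^6 = M.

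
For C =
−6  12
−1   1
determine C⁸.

tr C = −5 and det C = 6, so the characteristic polynomial is λ² − (−5)λ + (6) with roots −3 and −2.
Eigenvectors give P = [[−4, −3], [−1, −1]] with P⁻¹ = [[−1, 3], [1, −4]], and C = P·diag(−3, −2)·P⁻¹.
Then C⁸ = P·diag(6561, 256)·P⁻¹ = [[−26244, −768], [−6561, −256]] · [[−1, 3], [1, −4]] = [[25476, −75660], [6305, −18659]].

[[25476, −75660], [6305, −18659]]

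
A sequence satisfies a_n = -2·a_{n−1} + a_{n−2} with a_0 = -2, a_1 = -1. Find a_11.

-985

With companion matrix A = [[-2, 1], [1, 0]], [a_n, a_{n−1}]ᵀ = A·[a_{n−1}, a_{n−2}]ᵀ, so [a_11, a_10]ᵀ = A^10·[a_1, a_0]ᵀ.
A^10 = [[5741, -2378], [-2378, 985]], giving [a_11, a_10]ᵀ = [[-985], [408]].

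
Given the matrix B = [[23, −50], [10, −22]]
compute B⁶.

[[3389, −6650], [1330, −2596]]

tr B = 1 and det B = −6, so the characteristic polynomial is λ² − (1)λ + (−6) with roots 3 and −2.
Eigenvectors give P = [[5, 2], [2, 1]] with P⁻¹ = [[1, −2], [−2, 5]], and B = P·diag(3, −2)·P⁻¹.
Then B⁶ = P·diag(729, 64)·P⁻¹ = [[3645, 128], [1458, 64]] · [[1, −2], [−2, 5]] = [[3389, −6650], [1330, −2596]].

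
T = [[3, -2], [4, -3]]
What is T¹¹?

T² = I (check: tr T = 0 and det T = -1), so T¹¹ = T since 11 is odd.

[[3, -2], [4, -3]]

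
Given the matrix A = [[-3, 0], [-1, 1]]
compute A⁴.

[[81, 0], [20, 1]]

A² = [[9, 0], [2, 1]]
A³ = [[-27, 0], [-7, 1]]
A⁴ = [[81, 0], [20, 1]]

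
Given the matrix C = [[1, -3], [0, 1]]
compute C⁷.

C = I + N where N = [[0, -3], [0, 0]] is strictly upper-triangular, so N² = 0.
(I + N)⁷ = I + 7·N = [[1, -21], [0, 1]].

[[1, -21], [0, 1]]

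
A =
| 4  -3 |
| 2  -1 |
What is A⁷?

[[382, -381], [254, -253]]

tr A = 3 and det A = 2, so the characteristic polynomial is λ² − (3)λ + (2) with roots 2 and 1.
Eigenvectors give P = [[3, 1], [2, 1]] with P⁻¹ = [[1, -1], [-2, 3]], and A = P·diag(2, 1)·P⁻¹.
Then A⁷ = P·diag(128, 1)·P⁻¹ = [[384, 1], [256, 1]] · [[1, -1], [-2, 3]] = [[382, -381], [254, -253]].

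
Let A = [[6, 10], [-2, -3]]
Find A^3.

[[36, 70], [-14, -27]]

tr A = 3 and det A = 2, so the characteristic polynomial is λ² − (3)λ + (2) with roots 1 and 2.
Eigenvectors give P = [[-2, 5], [1, -2]] with P⁻¹ = [[2, 5], [1, 2]], and A = P·diag(1, 2)·P⁻¹.
Then A^3 = P·diag(1, 8)·P⁻¹ = [[-2, 40], [1, -16]] · [[2, 5], [1, 2]] = [[36, 70], [-14, -27]].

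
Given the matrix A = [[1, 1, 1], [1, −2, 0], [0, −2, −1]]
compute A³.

A² = [[2, −3, 0], [−1, 5, 1], [−2, 6, 1]]
A³ = [[−1, 8, 2], [4, −13, −2], [4, −16, −3]]

[[−1, 8, 2], [4, −13, −2], [4, −16, −3]]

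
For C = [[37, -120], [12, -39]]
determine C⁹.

[[177157, -590520], [59052, -196839]]

tr C = -2 and det C = -3, so the characteristic polynomial is λ² − (-2)λ + (-3) with roots -3 and 1.
Eigenvectors give P = [[3, 10], [1, 3]] with P⁻¹ = [[-3, 10], [1, -3]], and C = P·diag(-3, 1)·P⁻¹.
Then C⁹ = P·diag(-19683, 1)·P⁻¹ = [[-59049, 10], [-19683, 3]] · [[-3, 10], [1, -3]] = [[177157, -590520], [59052, -196839]].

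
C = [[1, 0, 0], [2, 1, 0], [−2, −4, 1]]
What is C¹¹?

C = I + N where N = [[0, 0, 0], [2, 0, 0], [−2, −4, 0]] is strictly lower-triangular, so N³ = 0.
(I + N)¹¹ = I + 11·N + 55·N² = [[1, 0, 0], [22, 1, 0], [−462, −44, 1]].

[[1, 0, 0], [22, 1, 0], [−462, −44, 1]]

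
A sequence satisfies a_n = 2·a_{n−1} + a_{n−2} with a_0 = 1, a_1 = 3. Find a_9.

With companion matrix C = [[2, 1], [1, 0]], [a_n, a_{n−1}]ᵀ = C·[a_{n−1}, a_{n−2}]ᵀ, so [a_9, a_8]ᵀ = C^8·[a_1, a_0]ᵀ.
C^8 = [[985, 408], [408, 169]], giving [a_9, a_8]ᵀ = [[3363], [1393]].

3363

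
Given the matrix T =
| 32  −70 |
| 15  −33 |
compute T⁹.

[[121682, −282730], [60585, −140853]]

tr T = −1 and det T = −6, so the characteristic polynomial is λ² − (−1)λ + (−6) with roots 2 and −3.
Eigenvectors give P = [[7, 2], [3, 1]] with P⁻¹ = [[1, −2], [−3, 7]], and T = P·diag(2, −3)·P⁻¹.
Then T⁹ = P·diag(512, −19683)·P⁻¹ = [[3584, −39366], [1536, −19683]] · [[1, −2], [−3, 7]] = [[121682, −282730], [60585, −140853]].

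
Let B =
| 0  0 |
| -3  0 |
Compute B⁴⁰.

B is strictly triangular, hence nilpotent: B² = 0, so B⁴⁰ = 0.

[[0, 0], [0, 0]]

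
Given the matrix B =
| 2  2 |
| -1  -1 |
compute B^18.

[[2, 2], [-1, -1]]

B² = B (a projection; rank 1, trace 1), so B^18 = B.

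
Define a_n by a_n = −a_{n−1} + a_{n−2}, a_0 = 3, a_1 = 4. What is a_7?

28

With companion matrix M = [[−1, 1], [1, 0]], [a_n, a_{n−1}]ᵀ = M·[a_{n−1}, a_{n−2}]ᵀ, so [a_7, a_6]ᵀ = M⁶·[a_1, a_0]ᵀ.
M⁶ = [[13, −8], [−8, 5]], giving [a_7, a_6]ᵀ = [[28], [−17]].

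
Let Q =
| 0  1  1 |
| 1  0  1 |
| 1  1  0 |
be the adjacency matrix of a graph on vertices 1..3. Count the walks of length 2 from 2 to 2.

The number of length-2 walks from vertex 2 to vertex 2 is entry (2,2) of Q², where Q is the adjacency matrix.
Q² = [[2, 1, 1], [1, 2, 1], [1, 1, 2]]

2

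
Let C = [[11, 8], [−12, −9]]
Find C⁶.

tr C = 2 and det C = −3, so the characteristic polynomial is λ² − (2)λ + (−3) with roots 3 and −1.
Eigenvectors give P = [[−1, −2], [1, 3]] with P⁻¹ = [[−3, −2], [1, 1]], and C = P·diag(3, −1)·P⁻¹.
Then C⁶ = P·diag(729, 1)·P⁻¹ = [[−729, −2], [729, 3]] · [[−3, −2], [1, 1]] = [[2185, 1456], [−2184, −1455]].

[[2185, 1456], [−2184, −1455]]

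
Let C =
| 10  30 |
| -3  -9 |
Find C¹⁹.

C² = C (a projection; rank 1, trace 1), so C¹⁹ = C.

[[10, 30], [-3, -9]]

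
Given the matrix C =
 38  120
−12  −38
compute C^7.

[[2432, 7680], [−768, −2432]]

tr C = 0 and det C = −4, so the characteristic polynomial is λ² − (0)λ + (−4) with roots 2 and −2.
Eigenvectors give P = [[−10, −3], [3, 1]] with P⁻¹ = [[−1, −3], [3, 10]], and C = P·diag(2, −2)·P⁻¹.
Then C^7 = P·diag(128, −128)·P⁻¹ = [[−1280, 384], [384, −128]] · [[−1, −3], [3, 10]] = [[2432, 7680], [−768, −2432]].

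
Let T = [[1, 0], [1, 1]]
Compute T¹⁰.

T = I + N where N = [[0, 0], [1, 0]] is strictly lower-triangular, so N² = 0.
(I + N)¹⁰ = I + 10·N = [[1, 0], [10, 1]].

[[1, 0], [10, 1]]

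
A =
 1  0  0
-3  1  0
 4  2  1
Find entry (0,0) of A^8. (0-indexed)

A = I + N where N = [[0, 0, 0], [-3, 0, 0], [4, 2, 0]] is strictly lower-triangular, so N^3 = 0.
(I + N)^8 = I + 8·N + 28·N^2 = [[1, 0, 0], [-24, 1, 0], [-136, 16, 1]].

1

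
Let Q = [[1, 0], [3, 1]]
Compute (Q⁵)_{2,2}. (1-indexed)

Q = I + N where N = [[0, 0], [3, 0]] is strictly lower-triangular, so N² = 0.
(I + N)⁵ = I + 5·N = [[1, 0], [15, 1]].

1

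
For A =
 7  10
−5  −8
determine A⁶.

tr A = −1 and det A = −6, so the characteristic polynomial is λ² − (−1)λ + (−6) with roots −3 and 2.
Eigenvectors give P = [[−1, 2], [1, −1]] with P⁻¹ = [[1, 2], [1, 1]], and A = P·diag(−3, 2)·P⁻¹.
Then A⁶ = P·diag(729, 64)·P⁻¹ = [[−729, 128], [729, −64]] · [[1, 2], [1, 1]] = [[−601, −1330], [665, 1394]].

[[−601, −1330], [665, 1394]]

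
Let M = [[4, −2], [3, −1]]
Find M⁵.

[[94, −62], [93, −61]]

tr M = 3 and det M = 2, so the characteristic polynomial is λ² − (3)λ + (2) with roots 1 and 2.
Eigenvectors give P = [[2, 1], [3, 1]] with P⁻¹ = [[−1, 1], [3, −2]], and M = P·diag(1, 2)·P⁻¹.
Then M⁵ = P·diag(1, 32)·P⁻¹ = [[2, 32], [3, 32]] · [[−1, 1], [3, −2]] = [[94, −62], [93, −61]].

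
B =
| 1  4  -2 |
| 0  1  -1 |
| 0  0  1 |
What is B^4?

B = I + N where N = [[0, 4, -2], [0, 0, -1], [0, 0, 0]] is strictly upper-triangular, so N^3 = 0.
(I + N)^4 = I + 4·N + 6·N^2 = [[1, 16, -32], [0, 1, -4], [0, 0, 1]].

[[1, 16, -32], [0, 1, -4], [0, 0, 1]]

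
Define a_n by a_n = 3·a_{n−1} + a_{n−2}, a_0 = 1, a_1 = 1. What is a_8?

With companion matrix A = [[3, 1], [1, 0]], [a_n, a_{n−1}]ᵀ = A·[a_{n−1}, a_{n−2}]ᵀ, so [a_8, a_7]ᵀ = A⁷·[a_1, a_0]ᵀ.
A⁷ = [[3927, 1189], [1189, 360]], giving [a_8, a_7]ᵀ = [[5116], [1549]].

5116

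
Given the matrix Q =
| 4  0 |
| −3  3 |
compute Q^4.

[[256, 0], [−525, 81]]

Q^2 = [[16, 0], [−21, 9]]
Q^3 = [[64, 0], [−111, 27]]
Q^4 = [[256, 0], [−525, 81]]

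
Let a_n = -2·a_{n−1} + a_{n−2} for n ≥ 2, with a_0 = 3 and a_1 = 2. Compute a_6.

-53

With companion matrix C = [[-2, 1], [1, 0]], [a_n, a_{n−1}]ᵀ = C·[a_{n−1}, a_{n−2}]ᵀ, so [a_6, a_5]ᵀ = C⁵·[a_1, a_0]ᵀ.
C⁵ = [[-70, 29], [29, -12]], giving [a_6, a_5]ᵀ = [[-53], [22]].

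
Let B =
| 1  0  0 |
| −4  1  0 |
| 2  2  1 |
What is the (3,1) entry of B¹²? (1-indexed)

−504

B = I + N where N = [[0, 0, 0], [−4, 0, 0], [2, 2, 0]] is strictly lower-triangular, so N³ = 0.
(I + N)¹² = I + 12·N + 66·N² = [[1, 0, 0], [−48, 1, 0], [−504, 24, 1]].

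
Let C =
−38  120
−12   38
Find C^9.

tr C = 0 and det C = −4, so the characteristic polynomial is λ² − (0)λ + (−4) with roots 2 and −2.
Eigenvectors give P = [[3, 10], [1, 3]] with P⁻¹ = [[−3, 10], [1, −3]], and C = P·diag(2, −2)·P⁻¹.
Then C^9 = P·diag(512, −512)·P⁻¹ = [[1536, −5120], [512, −1536]] · [[−3, 10], [1, −3]] = [[−9728, 30720], [−3072, 9728]].

[[−9728, 30720], [−3072, 9728]]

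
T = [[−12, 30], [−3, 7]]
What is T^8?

tr T = −5 and det T = 6, so the characteristic polynomial is λ² − (−5)λ + (6) with roots −2 and −3.
Eigenvectors give P = [[−3, −10], [−1, −3]] with P⁻¹ = [[3, −10], [−1, 3]], and T = P·diag(−2, −3)·P⁻¹.
Then T^8 = P·diag(256, 6561)·P⁻¹ = [[−768, −65610], [−256, −19683]] · [[3, −10], [−1, 3]] = [[63306, −189150], [18915, −56489]].

[[63306, −189150], [18915, −56489]]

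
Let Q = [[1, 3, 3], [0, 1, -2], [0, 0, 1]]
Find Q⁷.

[[1, 21, -105], [0, 1, -14], [0, 0, 1]]

Q = I + N where N = [[0, 3, 3], [0, 0, -2], [0, 0, 0]] is strictly upper-triangular, so N³ = 0.
(I + N)⁷ = I + 7·N + 21·N² = [[1, 21, -105], [0, 1, -14], [0, 0, 1]].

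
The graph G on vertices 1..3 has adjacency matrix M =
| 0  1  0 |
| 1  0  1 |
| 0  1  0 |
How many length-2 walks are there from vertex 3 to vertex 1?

1

The number of length-2 walks from vertex 3 to vertex 1 is entry (3,1) of M², where M is the adjacency matrix.
M² = [[1, 0, 1], [0, 2, 0], [1, 0, 1]]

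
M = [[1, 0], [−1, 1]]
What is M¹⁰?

M = I + N where N = [[0, 0], [−1, 0]] is strictly lower-triangular, so N² = 0.
(I + N)¹⁰ = I + 10·N = [[1, 0], [−10, 1]].

[[1, 0], [−10, 1]]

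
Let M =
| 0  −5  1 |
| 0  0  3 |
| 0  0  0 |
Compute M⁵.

M is strictly triangular, hence nilpotent: M³ = 0, so M⁵ = 0.

[[0, 0, 0], [0, 0, 0], [0, 0, 0]]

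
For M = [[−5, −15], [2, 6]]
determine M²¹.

[[−5, −15], [2, 6]]

M² = M (a projection; rank 1, trace 1), so M²¹ = M.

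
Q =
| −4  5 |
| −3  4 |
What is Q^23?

[[−4, 5], [−3, 4]]

Q² = I (check: tr Q = 0 and det Q = −1), so Q^23 = Q since 23 is odd.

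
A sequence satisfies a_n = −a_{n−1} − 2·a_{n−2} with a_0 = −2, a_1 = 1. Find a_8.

With companion matrix C = [[−1, −2], [1, 0]], [a_n, a_{n−1}]ᵀ = C·[a_{n−1}, a_{n−2}]ᵀ, so [a_8, a_7]ᵀ = C⁷·[a_1, a_0]ᵀ.
C⁷ = [[3, −14], [7, 10]], giving [a_8, a_7]ᵀ = [[31], [−13]].

31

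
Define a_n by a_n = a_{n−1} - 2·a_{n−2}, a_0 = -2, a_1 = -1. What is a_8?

With companion matrix A = [[1, -2], [1, 0]], [a_n, a_{n−1}]ᵀ = A·[a_{n−1}, a_{n−2}]ᵀ, so [a_8, a_7]ᵀ = A⁷·[a_1, a_0]ᵀ.
A⁷ = [[-3, -14], [7, -10]], giving [a_8, a_7]ᵀ = [[31], [13]].

31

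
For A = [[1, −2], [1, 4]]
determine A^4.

tr A = 5 and det A = 6, so the characteristic polynomial is λ² − (5)λ + (6) with roots 2 and 3.
Eigenvectors give P = [[2, −1], [−1, 1]] with P⁻¹ = [[1, 1], [1, 2]], and A = P·diag(2, 3)·P⁻¹.
Then A^4 = P·diag(16, 81)·P⁻¹ = [[32, −81], [−16, 81]] · [[1, 1], [1, 2]] = [[−49, −130], [65, 146]].

[[−49, −130], [65, 146]]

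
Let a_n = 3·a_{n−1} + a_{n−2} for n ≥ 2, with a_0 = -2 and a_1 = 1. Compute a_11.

With companion matrix A = [[3, 1], [1, 0]], [a_n, a_{n−1}]ᵀ = A·[a_{n−1}, a_{n−2}]ᵀ, so [a_11, a_10]ᵀ = A¹⁰·[a_1, a_0]ᵀ.
A¹⁰ = [[141481, 42837], [42837, 12970]], giving [a_11, a_10]ᵀ = [[55807], [16897]].

55807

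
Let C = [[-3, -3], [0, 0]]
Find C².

[[9, 9], [0, 0]]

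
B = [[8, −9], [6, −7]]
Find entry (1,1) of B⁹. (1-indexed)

tr B = 1 and det B = −2, so the characteristic polynomial is λ² − (1)λ + (−2) with roots −1 and 2.
Eigenvectors give P = [[1, 3], [1, 2]] with P⁻¹ = [[−2, 3], [1, −1]], and B = P·diag(−1, 2)·P⁻¹.
Then B⁹ = P·diag(−1, 512)·P⁻¹ = [[−1, 1536], [−1, 1024]] · [[−2, 3], [1, −1]] = [[1538, −1539], [1026, −1027]].

1538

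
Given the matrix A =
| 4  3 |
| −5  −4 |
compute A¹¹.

A² = I (check: tr A = 0 and det A = −1), so A¹¹ = A since 11 is odd.

[[4, 3], [−5, −4]]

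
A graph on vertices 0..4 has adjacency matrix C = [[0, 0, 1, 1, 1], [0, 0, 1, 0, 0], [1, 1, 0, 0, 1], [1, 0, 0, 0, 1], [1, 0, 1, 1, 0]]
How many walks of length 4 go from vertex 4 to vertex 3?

9

The number of length-4 walks from vertex 4 to vertex 3 is entry (4,3) of C^4, where C is the adjacency matrix.
C^2 = [[3, 1, 1, 1, 2], [1, 1, 0, 0, 1], [1, 0, 3, 2, 1], [1, 0, 2, 2, 1], [2, 1, 1, 1, 3]]
C^3 = [[4, 1, 6, 5, 5], [1, 0, 3, 2, 1], [6, 3, 2, 2, 6], [5, 2, 2, 2, 5], [5, 1, 6, 5, 4]]
C^4 = [[16, 6, 10, 9, 15], [6, 3, 2, 2, 6], [10, 2, 15, 12, 10], [9, 2, 12, 10, 9], [15, 6, 10, 9, 16]]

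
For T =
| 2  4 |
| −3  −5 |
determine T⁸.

tr T = −3 and det T = 2, so the characteristic polynomial is λ² − (−3)λ + (2) with roots −2 and −1.
Eigenvectors give P = [[−1, 4], [1, −3]] with P⁻¹ = [[3, 4], [1, 1]], and T = P·diag(−2, −1)·P⁻¹.
Then T⁸ = P·diag(256, 1)·P⁻¹ = [[−256, 4], [256, −3]] · [[3, 4], [1, 1]] = [[−764, −1020], [765, 1021]].

[[−764, −1020], [765, 1021]]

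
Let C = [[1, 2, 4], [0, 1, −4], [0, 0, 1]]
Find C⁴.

C = I + N where N = [[0, 2, 4], [0, 0, −4], [0, 0, 0]] is strictly upper-triangular, so N³ = 0.
(I + N)⁴ = I + 4·N + 6·N² = [[1, 8, −32], [0, 1, −16], [0, 0, 1]].

[[1, 8, −32], [0, 1, −16], [0, 0, 1]]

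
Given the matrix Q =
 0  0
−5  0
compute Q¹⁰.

Q is strictly triangular, hence nilpotent: Q² = 0, so Q¹⁰ = 0.

[[0, 0], [0, 0]]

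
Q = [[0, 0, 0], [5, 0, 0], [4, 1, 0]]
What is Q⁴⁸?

Q is strictly triangular, hence nilpotent: Q³ = 0, so Q⁴⁸ = 0.

[[0, 0, 0], [0, 0, 0], [0, 0, 0]]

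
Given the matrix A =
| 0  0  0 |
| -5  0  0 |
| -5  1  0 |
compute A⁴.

[[0, 0, 0], [0, 0, 0], [0, 0, 0]]

A is strictly triangular, hence nilpotent: A³ = 0, so A⁴ = 0.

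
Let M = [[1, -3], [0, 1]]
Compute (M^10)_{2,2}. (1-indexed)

M = I + N where N = [[0, -3], [0, 0]] is strictly upper-triangular, so N^2 = 0.
(I + N)^10 = I + 10·N = [[1, -30], [0, 1]].

1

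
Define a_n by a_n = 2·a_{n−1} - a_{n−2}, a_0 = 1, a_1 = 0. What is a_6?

With companion matrix B = [[2, -1], [1, 0]], [a_n, a_{n−1}]ᵀ = B·[a_{n−1}, a_{n−2}]ᵀ, so [a_6, a_5]ᵀ = B^5·[a_1, a_0]ᵀ.
B^5 = [[6, -5], [5, -4]], giving [a_6, a_5]ᵀ = [[-5], [-4]].

-5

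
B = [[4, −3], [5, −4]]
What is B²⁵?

[[4, −3], [5, −4]]

B² = I (check: tr B = 0 and det B = −1), so B²⁵ = B since 25 is odd.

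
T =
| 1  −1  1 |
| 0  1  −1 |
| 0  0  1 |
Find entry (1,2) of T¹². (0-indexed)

T = I + N where N = [[0, −1, 1], [0, 0, −1], [0, 0, 0]] is strictly upper-triangular, so N³ = 0.
(I + N)¹² = I + 12·N + 66·N² = [[1, −12, 78], [0, 1, −12], [0, 0, 1]].

−12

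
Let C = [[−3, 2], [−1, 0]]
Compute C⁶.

tr C = −3 and det C = 2, so the characteristic polynomial is λ² − (−3)λ + (2) with roots −2 and −1.
Eigenvectors give P = [[2, 1], [1, 1]] with P⁻¹ = [[1, −1], [−1, 2]], and C = P·diag(−2, −1)·P⁻¹.
Then C⁶ = P·diag(64, 1)·P⁻¹ = [[128, 1], [64, 1]] · [[1, −1], [−1, 2]] = [[127, −126], [63, −62]].

[[127, −126], [63, −62]]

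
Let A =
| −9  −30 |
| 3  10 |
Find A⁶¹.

A² = A (a projection; rank 1, trace 1), so A⁶¹ = A.

[[−9, −30], [3, 10]]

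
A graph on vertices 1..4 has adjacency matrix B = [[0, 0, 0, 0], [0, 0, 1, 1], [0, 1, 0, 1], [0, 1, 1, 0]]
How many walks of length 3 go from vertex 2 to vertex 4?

3

The number of length-3 walks from vertex 2 to vertex 4 is entry (2,4) of B³, where B is the adjacency matrix.
B² = [[0, 0, 0, 0], [0, 2, 1, 1], [0, 1, 2, 1], [0, 1, 1, 2]]
B³ = [[0, 0, 0, 0], [0, 2, 3, 3], [0, 3, 2, 3], [0, 3, 3, 2]]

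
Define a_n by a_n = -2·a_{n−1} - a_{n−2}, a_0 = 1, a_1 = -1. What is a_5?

With companion matrix B = [[-2, -1], [1, 0]], [a_n, a_{n−1}]ᵀ = B·[a_{n−1}, a_{n−2}]ᵀ, so [a_5, a_4]ᵀ = B⁴·[a_1, a_0]ᵀ.
B⁴ = [[5, 4], [-4, -3]], giving [a_5, a_4]ᵀ = [[-1], [1]].

-1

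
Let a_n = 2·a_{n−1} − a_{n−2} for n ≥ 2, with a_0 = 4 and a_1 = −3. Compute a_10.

With companion matrix Q = [[2, −1], [1, 0]], [a_n, a_{n−1}]ᵀ = Q·[a_{n−1}, a_{n−2}]ᵀ, so [a_10, a_9]ᵀ = Q^9·[a_1, a_0]ᵀ.
Q^9 = [[10, −9], [9, −8]], giving [a_10, a_9]ᵀ = [[−66], [−59]].

−66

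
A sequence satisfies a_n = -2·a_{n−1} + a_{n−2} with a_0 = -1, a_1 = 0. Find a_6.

With companion matrix A = [[-2, 1], [1, 0]], [a_n, a_{n−1}]ᵀ = A·[a_{n−1}, a_{n−2}]ᵀ, so [a_6, a_5]ᵀ = A^5·[a_1, a_0]ᵀ.
A^5 = [[-70, 29], [29, -12]], giving [a_6, a_5]ᵀ = [[-29], [12]].

-29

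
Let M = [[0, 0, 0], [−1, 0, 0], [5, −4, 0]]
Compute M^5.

M is strictly triangular, hence nilpotent: M^3 = 0, so M^5 = 0.

[[0, 0, 0], [0, 0, 0], [0, 0, 0]]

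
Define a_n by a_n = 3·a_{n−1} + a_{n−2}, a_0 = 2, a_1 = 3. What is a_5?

393

With companion matrix A = [[3, 1], [1, 0]], [a_n, a_{n−1}]ᵀ = A·[a_{n−1}, a_{n−2}]ᵀ, so [a_5, a_4]ᵀ = A⁴·[a_1, a_0]ᵀ.
A⁴ = [[109, 33], [33, 10]], giving [a_5, a_4]ᵀ = [[393], [119]].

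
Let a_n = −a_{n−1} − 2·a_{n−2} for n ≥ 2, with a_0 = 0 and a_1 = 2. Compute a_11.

With companion matrix T = [[−1, −2], [1, 0]], [a_n, a_{n−1}]ᵀ = T·[a_{n−1}, a_{n−2}]ᵀ, so [a_11, a_10]ᵀ = T^10·[a_1, a_0]ᵀ.
T^10 = [[23, −22], [11, 34]], giving [a_11, a_10]ᵀ = [[46], [22]].

46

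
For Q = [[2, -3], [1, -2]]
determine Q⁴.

[[1, 0], [0, 1]]

Q² = I (check: tr Q = 0 and det Q = -1), so Q⁴ = I since 4 is even.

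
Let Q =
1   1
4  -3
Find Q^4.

[[41, -36], [-144, 185]]

Q^2 = [[5, -2], [-8, 13]]
Q^3 = [[-3, 11], [44, -47]]
Q^4 = [[41, -36], [-144, 185]]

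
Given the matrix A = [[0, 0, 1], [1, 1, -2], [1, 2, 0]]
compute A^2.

[[1, 2, 0], [-1, -3, -1], [2, 2, -3]]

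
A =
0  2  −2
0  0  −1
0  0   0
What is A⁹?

A is strictly triangular, hence nilpotent: A³ = 0, so A⁹ = 0.

[[0, 0, 0], [0, 0, 0], [0, 0, 0]]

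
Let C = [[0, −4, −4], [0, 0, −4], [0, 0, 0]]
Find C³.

[[0, 0, 0], [0, 0, 0], [0, 0, 0]]

C is strictly triangular, hence nilpotent: C³ = 0, so C³ = 0.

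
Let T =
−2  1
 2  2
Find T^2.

[[6, 0], [0, 6]]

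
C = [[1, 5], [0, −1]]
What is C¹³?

C² = I (check: tr C = 0 and det C = −1), so C¹³ = C since 13 is odd.

[[1, 5], [0, −1]]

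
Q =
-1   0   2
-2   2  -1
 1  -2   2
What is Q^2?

[[3, -4, 2], [-3, 6, -8], [5, -8, 8]]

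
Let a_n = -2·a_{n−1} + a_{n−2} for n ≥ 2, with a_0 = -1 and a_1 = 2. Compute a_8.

-985

With companion matrix A = [[-2, 1], [1, 0]], [a_n, a_{n−1}]ᵀ = A·[a_{n−1}, a_{n−2}]ᵀ, so [a_8, a_7]ᵀ = A⁷·[a_1, a_0]ᵀ.
A⁷ = [[-408, 169], [169, -70]], giving [a_8, a_7]ᵀ = [[-985], [408]].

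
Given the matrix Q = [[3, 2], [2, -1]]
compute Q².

[[13, 4], [4, 5]]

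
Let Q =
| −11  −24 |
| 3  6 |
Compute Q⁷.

tr Q = −5 and det Q = 6, so the characteristic polynomial is λ² − (−5)λ + (6) with roots −2 and −3.
Eigenvectors give P = [[8, −3], [−3, 1]] with P⁻¹ = [[−1, −3], [−3, −8]], and Q = P·diag(−2, −3)·P⁻¹.
Then Q⁷ = P·diag(−128, −2187)·P⁻¹ = [[−1024, 6561], [384, −2187]] · [[−1, −3], [−3, −8]] = [[−18659, −49416], [6177, 16344]].

[[−18659, −49416], [6177, 16344]]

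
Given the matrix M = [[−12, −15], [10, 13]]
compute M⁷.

tr M = 1 and det M = −6, so the characteristic polynomial is λ² − (1)λ + (−6) with roots −2 and 3.
Eigenvectors give P = [[−3, 1], [2, −1]] with P⁻¹ = [[−1, −1], [−2, −3]], and M = P·diag(−2, 3)·P⁻¹.
Then M⁷ = P·diag(−128, 2187)·P⁻¹ = [[384, 2187], [−256, −2187]] · [[−1, −1], [−2, −3]] = [[−4758, −6945], [4630, 6817]].

[[−4758, −6945], [4630, 6817]]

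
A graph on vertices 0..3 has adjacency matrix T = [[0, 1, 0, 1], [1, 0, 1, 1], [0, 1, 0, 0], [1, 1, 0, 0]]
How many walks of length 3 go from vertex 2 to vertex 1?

The number of length-3 walks from vertex 2 to vertex 1 is entry (2,1) of T³, where T is the adjacency matrix.
T² = [[2, 1, 1, 1], [1, 3, 0, 1], [1, 0, 1, 1], [1, 1, 1, 2]]
T³ = [[2, 4, 1, 3], [4, 2, 3, 4], [1, 3, 0, 1], [3, 4, 1, 2]]

3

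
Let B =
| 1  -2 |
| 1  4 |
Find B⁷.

[[-1931, -4118], [2059, 4246]]

tr B = 5 and det B = 6, so the characteristic polynomial is λ² − (5)λ + (6) with roots 3 and 2.
Eigenvectors give P = [[-1, 2], [1, -1]] with P⁻¹ = [[1, 2], [1, 1]], and B = P·diag(3, 2)·P⁻¹.
Then B⁷ = P·diag(2187, 128)·P⁻¹ = [[-2187, 256], [2187, -128]] · [[1, 2], [1, 1]] = [[-1931, -4118], [2059, 4246]].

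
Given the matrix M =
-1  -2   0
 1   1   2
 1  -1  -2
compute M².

[[-1, 0, -4], [2, -3, -2], [-4, -1, 2]]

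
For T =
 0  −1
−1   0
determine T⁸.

T² = I (check: tr T = 0 and det T = −1), so T⁸ = I since 8 is even.

[[1, 0], [0, 1]]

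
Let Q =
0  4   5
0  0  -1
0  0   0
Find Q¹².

[[0, 0, 0], [0, 0, 0], [0, 0, 0]]

Q is strictly triangular, hence nilpotent: Q³ = 0, so Q¹² = 0.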